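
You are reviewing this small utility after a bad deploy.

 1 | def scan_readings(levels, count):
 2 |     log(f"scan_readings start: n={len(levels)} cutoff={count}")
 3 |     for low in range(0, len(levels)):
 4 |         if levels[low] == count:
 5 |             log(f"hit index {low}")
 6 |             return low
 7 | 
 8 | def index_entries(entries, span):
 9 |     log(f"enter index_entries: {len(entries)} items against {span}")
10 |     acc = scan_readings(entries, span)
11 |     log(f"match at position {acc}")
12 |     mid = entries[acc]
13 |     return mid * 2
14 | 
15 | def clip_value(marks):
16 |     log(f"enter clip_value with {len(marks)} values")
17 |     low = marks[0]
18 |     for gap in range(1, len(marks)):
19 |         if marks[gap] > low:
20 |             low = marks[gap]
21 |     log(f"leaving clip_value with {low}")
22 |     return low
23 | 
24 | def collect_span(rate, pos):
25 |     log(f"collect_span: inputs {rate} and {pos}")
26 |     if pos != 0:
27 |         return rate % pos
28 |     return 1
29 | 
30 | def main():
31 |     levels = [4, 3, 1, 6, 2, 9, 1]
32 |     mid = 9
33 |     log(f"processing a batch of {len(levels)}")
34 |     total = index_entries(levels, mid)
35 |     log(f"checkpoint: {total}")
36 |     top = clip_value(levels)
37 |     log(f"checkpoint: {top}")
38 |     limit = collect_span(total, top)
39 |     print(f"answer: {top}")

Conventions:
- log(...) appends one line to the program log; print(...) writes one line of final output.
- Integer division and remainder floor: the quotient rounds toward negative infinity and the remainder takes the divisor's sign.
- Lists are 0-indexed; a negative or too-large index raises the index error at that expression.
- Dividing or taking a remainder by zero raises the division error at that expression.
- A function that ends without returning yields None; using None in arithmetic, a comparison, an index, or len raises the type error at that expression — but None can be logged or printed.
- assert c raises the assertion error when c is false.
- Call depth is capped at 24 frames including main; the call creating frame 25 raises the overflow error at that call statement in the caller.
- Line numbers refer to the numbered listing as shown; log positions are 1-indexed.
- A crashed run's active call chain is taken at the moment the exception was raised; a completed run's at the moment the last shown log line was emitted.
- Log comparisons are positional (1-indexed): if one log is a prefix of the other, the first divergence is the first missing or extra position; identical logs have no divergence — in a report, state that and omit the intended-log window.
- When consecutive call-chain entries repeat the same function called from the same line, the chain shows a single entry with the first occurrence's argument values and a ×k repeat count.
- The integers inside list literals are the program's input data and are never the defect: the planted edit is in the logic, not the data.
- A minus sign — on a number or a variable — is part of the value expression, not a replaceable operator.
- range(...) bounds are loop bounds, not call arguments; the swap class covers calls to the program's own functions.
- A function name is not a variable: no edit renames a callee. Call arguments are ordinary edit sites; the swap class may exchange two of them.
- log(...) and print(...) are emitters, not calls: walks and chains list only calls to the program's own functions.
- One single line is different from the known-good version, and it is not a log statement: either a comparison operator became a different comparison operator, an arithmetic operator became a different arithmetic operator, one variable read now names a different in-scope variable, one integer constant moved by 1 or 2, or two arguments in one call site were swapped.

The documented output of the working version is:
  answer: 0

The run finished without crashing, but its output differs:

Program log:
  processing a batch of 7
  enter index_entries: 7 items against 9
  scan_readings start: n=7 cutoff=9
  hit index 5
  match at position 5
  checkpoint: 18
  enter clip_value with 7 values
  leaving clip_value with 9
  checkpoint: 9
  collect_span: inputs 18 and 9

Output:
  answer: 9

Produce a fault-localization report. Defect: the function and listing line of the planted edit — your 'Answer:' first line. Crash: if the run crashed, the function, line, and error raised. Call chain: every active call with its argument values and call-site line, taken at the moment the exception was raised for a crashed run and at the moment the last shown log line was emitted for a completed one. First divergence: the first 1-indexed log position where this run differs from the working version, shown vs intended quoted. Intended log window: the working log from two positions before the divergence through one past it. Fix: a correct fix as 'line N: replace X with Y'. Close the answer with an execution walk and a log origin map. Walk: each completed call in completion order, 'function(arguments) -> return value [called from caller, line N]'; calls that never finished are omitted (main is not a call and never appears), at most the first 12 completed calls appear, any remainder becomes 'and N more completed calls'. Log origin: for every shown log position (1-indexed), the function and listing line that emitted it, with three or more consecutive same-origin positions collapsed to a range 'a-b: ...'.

Answer: the defect is in main at line 39.
The tell: The logs agree in full; only the final output differs.
Call chain: main -> collect_span(18, 9) (called at line 38).
First divergence: none; the two logs match at every position.
Execution walk:
  scan_readings([4, 3, 1, 6, 2, 9, 1], 9) -> 5  [called from index_entries, line 10]
  index_entries([4, 3, 1, 6, 2, 9, 1], 9) -> 18  [called from main, line 34]
  clip_value([4, 3, 1, 6, 2, 9, 1]) -> 9  [called from main, line 36]
  collect_span(18, 9) -> 0  [called from main, line 38]
Origin of each log line:
  1: from main, line 33
  2: from index_entries, line 9
  3: from scan_readings, line 2
  4: from scan_readings, line 5
  5: from index_entries, line 11
  6: from main, line 35
  7: from clip_value, line 16
  8: from clip_value, line 21
  9: from main, line 37
  10: from collect_span, line 25
A correct fix: line 39: replace `top` with `limit`.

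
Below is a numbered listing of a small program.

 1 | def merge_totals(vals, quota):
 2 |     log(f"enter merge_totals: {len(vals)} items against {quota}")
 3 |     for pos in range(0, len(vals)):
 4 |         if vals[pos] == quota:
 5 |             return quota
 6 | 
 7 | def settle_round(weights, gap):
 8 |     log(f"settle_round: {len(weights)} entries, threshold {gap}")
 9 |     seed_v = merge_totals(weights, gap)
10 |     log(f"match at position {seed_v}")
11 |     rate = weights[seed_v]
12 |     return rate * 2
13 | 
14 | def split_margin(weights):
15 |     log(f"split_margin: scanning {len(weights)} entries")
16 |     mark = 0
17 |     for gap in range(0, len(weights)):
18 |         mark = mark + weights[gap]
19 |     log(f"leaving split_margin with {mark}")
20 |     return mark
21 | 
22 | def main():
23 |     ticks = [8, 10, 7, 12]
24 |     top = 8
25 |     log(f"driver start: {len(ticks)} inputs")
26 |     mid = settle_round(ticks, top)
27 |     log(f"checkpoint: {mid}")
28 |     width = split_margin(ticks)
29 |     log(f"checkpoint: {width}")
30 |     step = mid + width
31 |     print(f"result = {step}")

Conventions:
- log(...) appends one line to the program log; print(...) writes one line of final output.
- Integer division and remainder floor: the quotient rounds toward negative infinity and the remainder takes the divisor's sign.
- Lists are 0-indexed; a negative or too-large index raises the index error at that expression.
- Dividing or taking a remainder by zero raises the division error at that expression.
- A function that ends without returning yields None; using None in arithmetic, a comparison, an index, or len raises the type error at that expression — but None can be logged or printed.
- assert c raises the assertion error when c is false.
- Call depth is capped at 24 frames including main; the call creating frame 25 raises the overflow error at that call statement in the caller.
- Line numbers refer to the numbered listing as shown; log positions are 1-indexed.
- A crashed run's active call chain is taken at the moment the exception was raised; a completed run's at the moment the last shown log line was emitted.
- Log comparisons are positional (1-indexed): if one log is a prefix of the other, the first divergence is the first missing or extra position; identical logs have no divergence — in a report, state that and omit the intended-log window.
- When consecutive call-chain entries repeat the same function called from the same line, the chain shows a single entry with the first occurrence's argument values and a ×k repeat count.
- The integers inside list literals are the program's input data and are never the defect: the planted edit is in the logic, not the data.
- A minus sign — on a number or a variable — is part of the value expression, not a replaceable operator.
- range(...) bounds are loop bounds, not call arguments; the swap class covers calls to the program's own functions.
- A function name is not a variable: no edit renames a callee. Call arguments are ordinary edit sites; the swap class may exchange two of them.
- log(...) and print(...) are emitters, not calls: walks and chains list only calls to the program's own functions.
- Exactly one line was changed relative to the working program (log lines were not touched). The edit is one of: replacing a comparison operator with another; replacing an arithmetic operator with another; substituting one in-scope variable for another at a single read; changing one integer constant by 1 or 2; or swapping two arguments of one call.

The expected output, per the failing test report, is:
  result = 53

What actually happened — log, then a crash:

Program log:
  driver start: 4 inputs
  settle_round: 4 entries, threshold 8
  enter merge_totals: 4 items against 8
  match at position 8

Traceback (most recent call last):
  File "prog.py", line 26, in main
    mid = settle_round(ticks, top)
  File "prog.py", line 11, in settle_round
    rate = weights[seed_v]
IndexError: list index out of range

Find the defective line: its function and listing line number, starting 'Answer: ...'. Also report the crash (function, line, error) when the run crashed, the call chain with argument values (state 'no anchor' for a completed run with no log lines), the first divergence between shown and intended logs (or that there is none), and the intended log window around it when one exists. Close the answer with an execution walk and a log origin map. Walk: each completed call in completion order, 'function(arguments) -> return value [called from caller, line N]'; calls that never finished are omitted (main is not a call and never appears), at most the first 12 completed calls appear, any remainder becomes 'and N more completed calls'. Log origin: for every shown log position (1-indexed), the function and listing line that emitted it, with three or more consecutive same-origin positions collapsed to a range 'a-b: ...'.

Answer: the defect is in merge_totals at line 5.
Key observation: The earliest visible damage is log position 4 — 'match at position 8' rather than the intended 'match at position 0'.
Crash: settle_round, line 11, IndexError.
Call chain: main -> settle_round([8, 10, 7, 12], 8) (called at line 26).
First divergence: position 4 — shown 'match at position 8', intended 'match at position 0'.
Intended log window:
  2: settle_round: 4 entries, threshold 8
  3: enter merge_totals: 4 items against 8
  4: match at position 0
  5: checkpoint: 16
Execution walk:
  merge_totals([8, 10, 7, 12], 8) -> 8  [called from settle_round, line 9]
Origin of each log line:
  1: logged in main at line 25
  2: logged in settle_round at line 8
  3: logged in merge_totals at line 2
  4: logged in settle_round at line 10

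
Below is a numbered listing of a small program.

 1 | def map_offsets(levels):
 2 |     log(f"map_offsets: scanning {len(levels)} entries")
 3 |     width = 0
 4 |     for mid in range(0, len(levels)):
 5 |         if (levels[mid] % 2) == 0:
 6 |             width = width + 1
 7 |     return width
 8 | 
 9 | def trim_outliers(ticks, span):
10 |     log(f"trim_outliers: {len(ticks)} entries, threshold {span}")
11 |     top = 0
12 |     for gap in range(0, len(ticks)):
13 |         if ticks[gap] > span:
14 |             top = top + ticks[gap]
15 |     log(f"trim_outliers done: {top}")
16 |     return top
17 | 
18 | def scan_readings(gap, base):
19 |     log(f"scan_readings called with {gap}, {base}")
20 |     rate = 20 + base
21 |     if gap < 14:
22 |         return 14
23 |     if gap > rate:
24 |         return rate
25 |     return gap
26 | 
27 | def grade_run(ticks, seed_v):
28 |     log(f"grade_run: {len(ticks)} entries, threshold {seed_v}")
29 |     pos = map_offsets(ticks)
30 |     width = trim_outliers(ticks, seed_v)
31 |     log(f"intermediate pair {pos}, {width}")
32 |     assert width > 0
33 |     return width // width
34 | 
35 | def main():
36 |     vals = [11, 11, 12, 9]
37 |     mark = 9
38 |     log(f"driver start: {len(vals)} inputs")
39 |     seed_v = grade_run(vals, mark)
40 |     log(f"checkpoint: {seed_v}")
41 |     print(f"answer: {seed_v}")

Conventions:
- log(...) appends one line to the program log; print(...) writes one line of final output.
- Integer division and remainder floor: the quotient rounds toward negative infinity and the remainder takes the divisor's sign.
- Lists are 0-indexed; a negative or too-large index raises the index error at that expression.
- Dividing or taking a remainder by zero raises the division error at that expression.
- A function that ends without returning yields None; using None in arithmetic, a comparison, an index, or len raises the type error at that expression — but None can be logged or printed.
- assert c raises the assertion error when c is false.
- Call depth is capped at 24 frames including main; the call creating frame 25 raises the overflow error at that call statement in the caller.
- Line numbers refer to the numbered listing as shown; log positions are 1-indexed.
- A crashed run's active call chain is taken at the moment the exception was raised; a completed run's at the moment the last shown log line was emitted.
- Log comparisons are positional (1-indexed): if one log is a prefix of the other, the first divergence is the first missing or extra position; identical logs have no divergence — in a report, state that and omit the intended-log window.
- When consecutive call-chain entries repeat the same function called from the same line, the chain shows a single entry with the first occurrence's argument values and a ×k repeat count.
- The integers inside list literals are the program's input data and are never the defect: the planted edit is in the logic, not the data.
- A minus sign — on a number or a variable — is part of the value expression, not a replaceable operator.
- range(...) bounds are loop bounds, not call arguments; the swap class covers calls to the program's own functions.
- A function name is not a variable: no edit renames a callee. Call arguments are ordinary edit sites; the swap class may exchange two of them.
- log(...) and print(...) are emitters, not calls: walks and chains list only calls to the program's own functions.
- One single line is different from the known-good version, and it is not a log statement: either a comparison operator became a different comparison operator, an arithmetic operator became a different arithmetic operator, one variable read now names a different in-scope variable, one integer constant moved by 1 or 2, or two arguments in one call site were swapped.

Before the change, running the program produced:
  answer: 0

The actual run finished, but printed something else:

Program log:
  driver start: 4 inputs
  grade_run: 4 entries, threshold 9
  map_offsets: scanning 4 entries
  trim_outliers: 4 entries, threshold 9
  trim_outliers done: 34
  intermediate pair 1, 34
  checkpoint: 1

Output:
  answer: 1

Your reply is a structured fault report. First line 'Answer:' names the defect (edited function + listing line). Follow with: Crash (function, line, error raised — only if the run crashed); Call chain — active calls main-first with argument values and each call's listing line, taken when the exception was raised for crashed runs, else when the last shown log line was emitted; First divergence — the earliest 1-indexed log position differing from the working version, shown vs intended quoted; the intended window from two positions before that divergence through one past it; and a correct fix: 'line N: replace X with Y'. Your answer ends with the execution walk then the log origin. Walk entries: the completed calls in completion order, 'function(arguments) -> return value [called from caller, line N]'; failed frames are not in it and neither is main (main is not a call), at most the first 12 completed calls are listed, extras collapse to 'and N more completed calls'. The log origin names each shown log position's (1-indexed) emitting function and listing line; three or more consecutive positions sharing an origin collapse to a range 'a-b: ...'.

Answer: the defect is in grade_run at line 33.
Core observation: Everything matches until log position 7, which reads 'checkpoint: 1' in place of 'checkpoint: 0'.
Call chain: main.
First divergence: position 7; shown 'checkpoint: 1' vs intended 'checkpoint: 0'.
Intended log window:
  5: trim_outliers done: 34
  6: intermediate pair 1, 34
  7: checkpoint: 0
Execution walk:
  map_offsets([11, 11, 12, 9]) -> 1  [called from grade_run, line 29]
  trim_outliers([11, 11, 12, 9], 9) -> 34  [called from grade_run, line 30]
  grade_run([11, 11, 12, 9], 9) -> 1  [called from main, line 39]
Log origin:
  1: emitted by main (line 38)
  2: emitted by grade_run (line 28)
  3: emitted by map_offsets (line 2)
  4: emitted by trim_outliers (line 10)
  5: emitted by trim_outliers (line 15)
  6: emitted by grade_run (line 31)
  7: emitted by main (line 40)
A correct fix: line 33: replace `width // width` with `pos // width`.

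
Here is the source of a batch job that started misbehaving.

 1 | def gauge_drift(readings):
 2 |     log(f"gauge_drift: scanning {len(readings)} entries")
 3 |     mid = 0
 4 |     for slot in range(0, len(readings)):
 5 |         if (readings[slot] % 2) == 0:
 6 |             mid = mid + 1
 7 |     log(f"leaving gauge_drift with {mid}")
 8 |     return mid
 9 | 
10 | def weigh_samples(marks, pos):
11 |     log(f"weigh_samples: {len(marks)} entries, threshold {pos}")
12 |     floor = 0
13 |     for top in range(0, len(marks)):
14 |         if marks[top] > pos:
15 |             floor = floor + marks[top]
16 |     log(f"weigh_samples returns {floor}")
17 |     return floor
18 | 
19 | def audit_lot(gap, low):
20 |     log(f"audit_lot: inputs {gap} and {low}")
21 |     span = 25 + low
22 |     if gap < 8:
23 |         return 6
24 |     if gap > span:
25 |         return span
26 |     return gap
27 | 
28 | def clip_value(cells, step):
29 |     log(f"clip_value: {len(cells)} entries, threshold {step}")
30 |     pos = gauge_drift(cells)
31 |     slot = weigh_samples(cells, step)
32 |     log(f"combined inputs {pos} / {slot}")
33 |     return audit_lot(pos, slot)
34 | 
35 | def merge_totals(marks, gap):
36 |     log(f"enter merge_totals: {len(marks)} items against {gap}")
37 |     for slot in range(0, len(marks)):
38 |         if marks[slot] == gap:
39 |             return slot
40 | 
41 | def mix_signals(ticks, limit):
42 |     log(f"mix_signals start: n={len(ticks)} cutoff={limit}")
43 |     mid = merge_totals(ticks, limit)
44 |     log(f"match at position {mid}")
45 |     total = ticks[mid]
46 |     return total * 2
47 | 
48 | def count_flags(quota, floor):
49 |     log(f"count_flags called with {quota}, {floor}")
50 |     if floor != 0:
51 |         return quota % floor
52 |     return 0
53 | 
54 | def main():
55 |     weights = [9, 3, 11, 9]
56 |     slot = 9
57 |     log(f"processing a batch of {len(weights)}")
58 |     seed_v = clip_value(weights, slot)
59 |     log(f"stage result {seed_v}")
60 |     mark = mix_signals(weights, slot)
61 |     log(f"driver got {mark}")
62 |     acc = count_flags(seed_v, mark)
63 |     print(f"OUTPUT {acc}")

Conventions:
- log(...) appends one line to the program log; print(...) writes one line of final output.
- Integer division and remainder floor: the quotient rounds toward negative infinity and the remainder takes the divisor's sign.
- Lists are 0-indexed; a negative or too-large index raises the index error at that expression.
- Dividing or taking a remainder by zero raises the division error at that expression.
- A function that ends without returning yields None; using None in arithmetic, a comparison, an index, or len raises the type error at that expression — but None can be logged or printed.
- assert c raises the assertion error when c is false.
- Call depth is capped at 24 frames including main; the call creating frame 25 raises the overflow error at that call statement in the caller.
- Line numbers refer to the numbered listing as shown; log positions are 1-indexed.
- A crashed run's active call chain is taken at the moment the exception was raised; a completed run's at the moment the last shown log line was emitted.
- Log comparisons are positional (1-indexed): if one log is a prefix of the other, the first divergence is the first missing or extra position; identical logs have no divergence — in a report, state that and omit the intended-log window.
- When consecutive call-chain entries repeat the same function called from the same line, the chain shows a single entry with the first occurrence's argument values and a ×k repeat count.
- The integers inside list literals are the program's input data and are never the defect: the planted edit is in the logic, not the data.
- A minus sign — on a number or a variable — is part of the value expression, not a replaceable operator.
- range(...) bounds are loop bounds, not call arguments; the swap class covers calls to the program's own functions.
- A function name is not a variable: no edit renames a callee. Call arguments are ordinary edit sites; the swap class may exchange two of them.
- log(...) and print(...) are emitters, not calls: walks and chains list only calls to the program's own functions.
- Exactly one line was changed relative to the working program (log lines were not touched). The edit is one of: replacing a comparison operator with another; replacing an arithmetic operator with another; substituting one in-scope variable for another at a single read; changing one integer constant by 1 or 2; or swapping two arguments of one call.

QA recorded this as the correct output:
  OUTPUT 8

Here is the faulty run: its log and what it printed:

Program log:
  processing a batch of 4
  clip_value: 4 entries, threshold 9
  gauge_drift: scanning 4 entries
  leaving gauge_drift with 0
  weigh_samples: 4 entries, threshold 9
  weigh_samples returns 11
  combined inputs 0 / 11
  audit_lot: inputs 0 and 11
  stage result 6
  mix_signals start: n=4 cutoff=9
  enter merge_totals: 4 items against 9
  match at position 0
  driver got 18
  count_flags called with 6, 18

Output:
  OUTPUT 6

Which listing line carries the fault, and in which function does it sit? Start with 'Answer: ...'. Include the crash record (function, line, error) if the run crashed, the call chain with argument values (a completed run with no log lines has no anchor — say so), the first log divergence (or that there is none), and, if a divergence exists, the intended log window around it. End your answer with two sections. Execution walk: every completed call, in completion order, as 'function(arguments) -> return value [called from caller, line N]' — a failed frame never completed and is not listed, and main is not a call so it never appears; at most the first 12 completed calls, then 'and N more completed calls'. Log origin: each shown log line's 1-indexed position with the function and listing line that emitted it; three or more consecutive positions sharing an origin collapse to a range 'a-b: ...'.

Answer: the defect is in audit_lot at line 23.
Key observation: The log first diverges at position 9: the faulty run prints 'stage result 6' where the working version prints 'stage result 8'.
Call chain: main -> count_flags(6, 18) (called at line 62).
First divergence: position 9 — shown 'stage result 6', intended 'stage result 8'.
Intended log window:
  7: combined inputs 0 / 11
  8: audit_lot: inputs 0 and 11
  9: stage result 8
  10: mix_signals start: n=4 cutoff=9
Execution walk:
  gauge_drift([9, 3, 11, 9]) -> 0  [called from clip_value, line 30]
  weigh_samples([9, 3, 11, 9], 9) -> 11  [called from clip_value, line 31]
  audit_lot(0, 11) -> 6  [called from clip_value, line 33]
  clip_value([9, 3, 11, 9], 9) -> 6  [called from main, line 58]
  merge_totals([9, 3, 11, 9], 9) -> 0  [called from mix_signals, line 43]
  mix_signals([9, 3, 11, 9], 9) -> 18  [called from main, line 60]
  count_flags(6, 18) -> 6  [called from main, line 62]
Log line origins:
  1 — main, line 57
  2 — clip_value, line 29
  3 — gauge_drift, line 2
  4 — gauge_drift, line 7
  5 — weigh_samples, line 11
  6 — weigh_samples, line 16
  7 — clip_value, line 32
  8 — audit_lot, line 20
  9 — main, line 59
  10 — mix_signals, line 42
  11 — merge_totals, line 36
  12 — mix_signals, line 44
  13 — main, line 61
  14 — count_flags, line 49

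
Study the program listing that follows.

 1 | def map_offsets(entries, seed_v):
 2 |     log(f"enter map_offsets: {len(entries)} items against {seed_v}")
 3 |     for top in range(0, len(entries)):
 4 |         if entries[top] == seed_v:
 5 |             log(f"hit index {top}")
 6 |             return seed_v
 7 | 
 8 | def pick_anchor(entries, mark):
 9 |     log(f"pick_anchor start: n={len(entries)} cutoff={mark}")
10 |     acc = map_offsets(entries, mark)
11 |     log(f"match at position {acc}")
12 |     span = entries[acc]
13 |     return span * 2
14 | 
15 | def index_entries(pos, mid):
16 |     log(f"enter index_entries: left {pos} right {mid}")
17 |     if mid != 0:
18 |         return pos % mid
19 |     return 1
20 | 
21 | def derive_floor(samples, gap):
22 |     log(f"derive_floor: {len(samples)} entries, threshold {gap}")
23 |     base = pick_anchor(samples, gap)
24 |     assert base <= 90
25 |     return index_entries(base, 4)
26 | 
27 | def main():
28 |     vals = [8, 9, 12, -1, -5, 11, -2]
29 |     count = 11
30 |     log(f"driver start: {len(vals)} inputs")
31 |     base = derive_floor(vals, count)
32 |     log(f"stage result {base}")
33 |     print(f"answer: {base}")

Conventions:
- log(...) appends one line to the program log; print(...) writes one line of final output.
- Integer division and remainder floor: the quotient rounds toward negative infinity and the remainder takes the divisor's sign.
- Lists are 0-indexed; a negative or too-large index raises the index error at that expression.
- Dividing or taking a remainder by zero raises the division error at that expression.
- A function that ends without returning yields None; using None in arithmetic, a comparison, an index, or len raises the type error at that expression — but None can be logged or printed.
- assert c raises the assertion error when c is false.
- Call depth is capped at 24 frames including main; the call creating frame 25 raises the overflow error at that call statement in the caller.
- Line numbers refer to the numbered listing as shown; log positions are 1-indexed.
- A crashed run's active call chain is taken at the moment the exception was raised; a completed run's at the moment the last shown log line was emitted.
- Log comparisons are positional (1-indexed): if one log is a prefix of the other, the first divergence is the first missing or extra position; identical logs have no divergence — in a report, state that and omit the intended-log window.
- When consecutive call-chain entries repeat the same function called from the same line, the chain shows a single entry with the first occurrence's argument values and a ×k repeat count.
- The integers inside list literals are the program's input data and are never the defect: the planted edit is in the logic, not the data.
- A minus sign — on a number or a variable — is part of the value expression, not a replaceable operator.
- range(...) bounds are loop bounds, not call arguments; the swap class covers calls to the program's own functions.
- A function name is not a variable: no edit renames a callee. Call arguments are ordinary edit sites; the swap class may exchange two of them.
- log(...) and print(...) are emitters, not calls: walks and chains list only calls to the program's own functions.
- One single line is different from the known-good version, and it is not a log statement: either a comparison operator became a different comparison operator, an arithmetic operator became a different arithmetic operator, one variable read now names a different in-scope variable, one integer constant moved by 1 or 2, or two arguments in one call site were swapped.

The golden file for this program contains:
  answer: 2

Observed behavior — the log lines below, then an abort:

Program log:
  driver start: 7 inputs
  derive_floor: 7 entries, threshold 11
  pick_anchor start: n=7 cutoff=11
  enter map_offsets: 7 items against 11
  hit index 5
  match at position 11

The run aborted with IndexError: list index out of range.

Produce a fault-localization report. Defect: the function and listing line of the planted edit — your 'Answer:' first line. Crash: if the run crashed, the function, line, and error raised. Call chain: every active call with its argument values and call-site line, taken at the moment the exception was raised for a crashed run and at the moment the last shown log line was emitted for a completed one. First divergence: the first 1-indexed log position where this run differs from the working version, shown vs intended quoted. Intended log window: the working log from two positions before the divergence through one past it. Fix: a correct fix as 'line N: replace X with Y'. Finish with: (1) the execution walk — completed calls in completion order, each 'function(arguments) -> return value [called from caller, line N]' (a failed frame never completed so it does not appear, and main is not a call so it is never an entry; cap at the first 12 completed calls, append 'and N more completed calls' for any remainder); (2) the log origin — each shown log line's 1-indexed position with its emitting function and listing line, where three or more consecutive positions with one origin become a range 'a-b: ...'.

Answer: the defect is in map_offsets at line 6.
Core observation: Log line 6 is where behavior first shows: 'match at position 11' appears instead of 'match at position 5'.
Crash: pick_anchor, line 12, IndexError.
Call chain: main -> derive_floor([8, 9, 12, -1, -5, 11, -2], 11) (called at line 31) -> pick_anchor([8, 9, 12, -1, -5, 11, -2], 11) (called at line 23).
First divergence: position 6 — the shown line 'match at position 11' should read 'match at position 5'.
Intended log window:
  4: enter map_offsets: 7 items against 11
  5: hit index 5
  6: match at position 5
  7: enter index_entries: left 22 right 4
Execution walk:
  map_offsets([8, 9, 12, -1, -5, 11, -2], 11) -> 11  [called from pick_anchor, line 10]
Log line origins:
  1: from main, line 30
  2: from derive_floor, line 22
  3: from pick_anchor, line 9
  4: from map_offsets, line 2
  5: from map_offsets, line 5
  6: from pick_anchor, line 11
A correct fix: line 6: replace `seed_v` with `top`.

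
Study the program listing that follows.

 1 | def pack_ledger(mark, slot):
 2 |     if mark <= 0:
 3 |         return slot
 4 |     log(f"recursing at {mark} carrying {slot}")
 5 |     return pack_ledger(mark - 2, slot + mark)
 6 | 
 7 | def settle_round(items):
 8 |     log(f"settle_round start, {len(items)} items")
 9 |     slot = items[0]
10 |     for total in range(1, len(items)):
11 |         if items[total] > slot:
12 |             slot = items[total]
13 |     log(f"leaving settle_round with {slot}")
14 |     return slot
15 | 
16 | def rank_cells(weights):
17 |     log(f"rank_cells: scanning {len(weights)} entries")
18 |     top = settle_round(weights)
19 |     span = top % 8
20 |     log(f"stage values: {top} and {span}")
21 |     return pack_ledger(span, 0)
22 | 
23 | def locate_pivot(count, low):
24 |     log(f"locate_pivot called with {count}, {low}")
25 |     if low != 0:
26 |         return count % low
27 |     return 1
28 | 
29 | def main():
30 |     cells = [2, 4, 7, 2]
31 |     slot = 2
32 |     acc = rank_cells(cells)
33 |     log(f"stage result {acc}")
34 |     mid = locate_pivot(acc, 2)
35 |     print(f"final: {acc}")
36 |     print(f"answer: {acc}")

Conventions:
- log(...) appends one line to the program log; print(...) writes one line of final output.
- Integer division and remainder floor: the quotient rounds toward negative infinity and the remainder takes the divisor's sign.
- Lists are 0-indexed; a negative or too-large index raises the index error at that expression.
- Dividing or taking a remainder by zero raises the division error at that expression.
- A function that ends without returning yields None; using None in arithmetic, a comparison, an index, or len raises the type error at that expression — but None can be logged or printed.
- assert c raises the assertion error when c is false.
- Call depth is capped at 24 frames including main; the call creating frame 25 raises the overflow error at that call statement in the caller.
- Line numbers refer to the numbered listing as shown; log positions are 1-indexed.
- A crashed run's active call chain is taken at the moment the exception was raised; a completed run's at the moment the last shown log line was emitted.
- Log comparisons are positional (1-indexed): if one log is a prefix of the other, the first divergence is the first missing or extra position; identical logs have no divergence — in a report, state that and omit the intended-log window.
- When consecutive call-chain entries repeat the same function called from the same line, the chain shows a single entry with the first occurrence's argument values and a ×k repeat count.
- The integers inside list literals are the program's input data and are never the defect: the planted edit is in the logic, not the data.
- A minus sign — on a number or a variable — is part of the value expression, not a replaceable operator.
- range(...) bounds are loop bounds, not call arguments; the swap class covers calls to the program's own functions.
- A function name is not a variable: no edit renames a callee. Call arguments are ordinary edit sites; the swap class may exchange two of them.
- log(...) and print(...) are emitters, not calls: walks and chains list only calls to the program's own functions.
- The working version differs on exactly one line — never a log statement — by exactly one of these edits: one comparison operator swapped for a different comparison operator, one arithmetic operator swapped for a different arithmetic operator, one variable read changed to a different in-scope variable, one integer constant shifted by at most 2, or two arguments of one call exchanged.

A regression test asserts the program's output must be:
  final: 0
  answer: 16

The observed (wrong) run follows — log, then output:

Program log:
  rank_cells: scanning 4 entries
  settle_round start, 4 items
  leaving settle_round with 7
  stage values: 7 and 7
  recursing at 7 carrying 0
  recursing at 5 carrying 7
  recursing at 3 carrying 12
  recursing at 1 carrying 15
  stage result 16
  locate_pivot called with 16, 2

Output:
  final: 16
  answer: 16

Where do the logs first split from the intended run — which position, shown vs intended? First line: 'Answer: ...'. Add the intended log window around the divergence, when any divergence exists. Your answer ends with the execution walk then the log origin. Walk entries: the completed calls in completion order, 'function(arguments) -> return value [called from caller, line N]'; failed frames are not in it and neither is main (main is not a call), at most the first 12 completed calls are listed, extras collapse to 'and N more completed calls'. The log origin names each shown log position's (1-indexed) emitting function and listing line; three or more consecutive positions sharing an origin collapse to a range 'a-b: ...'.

Answer: there is none — every log position agrees.
Execution walk:
  settle_round([2, 4, 7, 2]) -> 7  [called from rank_cells, line 18]
  pack_ledger(-1, 16) -> 16  [called from pack_ledger, line 5]
  pack_ledger(1, 15) -> 16  [called from pack_ledger, line 5]
  pack_ledger(3, 12) -> 16  [called from pack_ledger, line 5]
  pack_ledger(5, 7) -> 16  [called from pack_ledger, line 5]
  pack_ledger(7, 0) -> 16  [called from rank_cells, line 21]
  rank_cells([2, 4, 7, 2]) -> 16  [called from main, line 32]
  locate_pivot(16, 2) -> 0  [called from main, line 34]
Log line origins:
  1: logged in rank_cells at line 17
  2: logged in settle_round at line 8
  3: logged in settle_round at line 13
  4: logged in rank_cells at line 20
  5-8: logged in pack_ledger at line 4
  9: logged in main at line 33
  10: logged in locate_pivot at line 24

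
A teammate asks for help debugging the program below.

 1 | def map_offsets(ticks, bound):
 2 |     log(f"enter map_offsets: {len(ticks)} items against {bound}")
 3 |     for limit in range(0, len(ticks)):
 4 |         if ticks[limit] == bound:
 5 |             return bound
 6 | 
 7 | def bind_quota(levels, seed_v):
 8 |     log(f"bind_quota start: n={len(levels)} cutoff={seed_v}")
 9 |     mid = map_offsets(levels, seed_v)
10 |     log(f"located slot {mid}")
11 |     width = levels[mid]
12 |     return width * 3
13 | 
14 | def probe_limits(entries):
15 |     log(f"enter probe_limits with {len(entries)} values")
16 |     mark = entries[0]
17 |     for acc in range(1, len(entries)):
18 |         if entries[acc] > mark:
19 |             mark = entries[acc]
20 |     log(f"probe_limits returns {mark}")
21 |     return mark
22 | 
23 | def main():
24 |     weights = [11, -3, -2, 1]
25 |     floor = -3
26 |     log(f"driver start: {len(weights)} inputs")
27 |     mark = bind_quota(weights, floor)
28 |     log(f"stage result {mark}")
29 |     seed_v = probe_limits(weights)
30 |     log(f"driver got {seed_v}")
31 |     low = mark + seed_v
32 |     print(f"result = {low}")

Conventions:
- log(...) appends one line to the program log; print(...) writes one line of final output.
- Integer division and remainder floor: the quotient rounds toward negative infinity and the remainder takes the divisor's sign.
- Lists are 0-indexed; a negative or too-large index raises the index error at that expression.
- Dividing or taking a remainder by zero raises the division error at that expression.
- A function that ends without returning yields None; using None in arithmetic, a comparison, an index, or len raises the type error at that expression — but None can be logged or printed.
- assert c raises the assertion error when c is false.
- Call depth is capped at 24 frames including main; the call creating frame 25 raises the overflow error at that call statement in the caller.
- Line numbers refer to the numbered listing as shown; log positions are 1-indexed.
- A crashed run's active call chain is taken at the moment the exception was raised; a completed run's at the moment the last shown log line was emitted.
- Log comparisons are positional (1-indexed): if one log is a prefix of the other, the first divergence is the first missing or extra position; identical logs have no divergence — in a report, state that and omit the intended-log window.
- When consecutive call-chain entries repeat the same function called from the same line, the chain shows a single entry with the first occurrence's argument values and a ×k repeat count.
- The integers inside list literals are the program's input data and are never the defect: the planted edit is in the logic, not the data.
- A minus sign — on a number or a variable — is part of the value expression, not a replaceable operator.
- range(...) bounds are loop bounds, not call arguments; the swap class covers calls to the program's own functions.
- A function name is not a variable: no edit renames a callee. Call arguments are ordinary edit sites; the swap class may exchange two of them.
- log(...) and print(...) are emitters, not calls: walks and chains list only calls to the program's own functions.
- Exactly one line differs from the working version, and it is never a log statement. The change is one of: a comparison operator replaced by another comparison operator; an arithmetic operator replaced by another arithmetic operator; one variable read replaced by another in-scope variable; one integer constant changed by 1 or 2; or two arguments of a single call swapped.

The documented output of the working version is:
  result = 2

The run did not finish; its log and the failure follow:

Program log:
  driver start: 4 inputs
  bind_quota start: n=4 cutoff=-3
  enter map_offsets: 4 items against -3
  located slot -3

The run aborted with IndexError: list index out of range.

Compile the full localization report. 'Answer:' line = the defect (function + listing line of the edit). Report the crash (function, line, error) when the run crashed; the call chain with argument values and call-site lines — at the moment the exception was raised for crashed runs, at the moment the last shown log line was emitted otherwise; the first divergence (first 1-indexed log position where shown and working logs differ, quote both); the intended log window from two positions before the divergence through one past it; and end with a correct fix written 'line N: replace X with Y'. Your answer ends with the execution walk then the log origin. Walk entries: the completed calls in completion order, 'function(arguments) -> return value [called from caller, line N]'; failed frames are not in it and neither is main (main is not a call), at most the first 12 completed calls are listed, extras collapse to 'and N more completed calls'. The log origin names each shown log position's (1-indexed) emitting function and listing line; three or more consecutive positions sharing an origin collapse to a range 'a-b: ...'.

Answer: the defect is in map_offsets at line 5.
Key observation: Everything matches until log position 4, which reads 'located slot -3' in place of 'located slot 1'.
Crash: bind_quota, line 11, IndexError.
Call chain: main -> bind_quota([11, -3, -2, 1], -3) (called at line 27).
First divergence: at position 4 the run shows 'located slot -3' where the working version logs 'located slot 1'.
Intended log window:
  2: bind_quota start: n=4 cutoff=-3
  3: enter map_offsets: 4 items against -3
  4: located slot 1
  5: stage result -9
Execution walk:
  map_offsets([11, -3, -2, 1], -3) -> -3  [called from bind_quota, line 9]
Origin of each log line:
  1 — main, line 26
  2 — bind_quota, line 8
  3 — map_offsets, line 2
  4 — bind_quota, line 10
A correct fix: line 5: replace `bound` with `limit`.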